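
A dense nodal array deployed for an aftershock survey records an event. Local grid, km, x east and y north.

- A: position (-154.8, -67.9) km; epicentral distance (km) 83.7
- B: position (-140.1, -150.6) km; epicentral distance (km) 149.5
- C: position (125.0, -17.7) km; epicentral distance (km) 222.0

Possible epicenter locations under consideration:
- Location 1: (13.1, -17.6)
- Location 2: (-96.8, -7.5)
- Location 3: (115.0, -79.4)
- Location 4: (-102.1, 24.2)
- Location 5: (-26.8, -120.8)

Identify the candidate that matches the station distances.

Location 2

For each candidate, compare |candidate − station| to the reported distance:
Location 1: residuals A 91.6, B 53.4, C 110.1 → max 110.1 km
Location 2: residuals A 0.0, B 0.0, C 0.0 → max 0.0 km
Location 3: residuals A 186.3, B 115.3, C 159.5 → max 186.3 km
Location 4: residuals A 22.4, B 29.4, C 8.9 → max 29.4 km
Location 5: residuals A 54.8, B 32.3, C 38.5 → max 54.8 km
Only Location 2 has all residuals ≈ 0.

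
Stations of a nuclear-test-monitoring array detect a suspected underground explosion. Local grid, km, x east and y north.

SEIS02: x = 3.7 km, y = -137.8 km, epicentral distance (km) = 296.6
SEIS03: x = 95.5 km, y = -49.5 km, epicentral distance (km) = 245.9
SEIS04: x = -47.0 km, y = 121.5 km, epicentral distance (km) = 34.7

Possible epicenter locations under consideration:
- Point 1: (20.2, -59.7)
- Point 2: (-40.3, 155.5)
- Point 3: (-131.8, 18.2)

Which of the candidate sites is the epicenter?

For each candidate, compare |candidate − station| to the reported distance:
Point 1: residuals SEIS02 216.8, SEIS03 169.9, SEIS04 158.6 → max 216.8 km
Point 2: residuals SEIS02 0.0, SEIS03 0.0, SEIS04 0.0 → max 0.0 km
Point 3: residuals SEIS02 90.0, SEIS03 8.7, SEIS04 98.9 → max 98.9 km
Only Point 2 has all residuals ≈ 0.

Point 2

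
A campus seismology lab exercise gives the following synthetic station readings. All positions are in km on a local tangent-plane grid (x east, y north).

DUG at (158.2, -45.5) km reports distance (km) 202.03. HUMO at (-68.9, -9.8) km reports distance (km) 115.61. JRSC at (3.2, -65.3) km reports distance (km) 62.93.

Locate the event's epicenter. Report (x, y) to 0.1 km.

x ≈ -30.1 km, y ≈ -118.7 km

Circle about each station: (x − 158.2)² + (y + 45.5)² = 202.03²; (x + 68.9)² + (y + 9.8)² = 115.61²; (x − 3.2)² + (y + 65.3)² = 62.93².
Subtracting pairs of circle equations eliminates x²+y² and gives linear equations (the radical axes):
-454.2 x + 71.4 y = 5196.21
-310.0 x − 39.6 y = 14032.78
Solving the 2×2 system: x ≈ -30.1, y ≈ -118.7 km.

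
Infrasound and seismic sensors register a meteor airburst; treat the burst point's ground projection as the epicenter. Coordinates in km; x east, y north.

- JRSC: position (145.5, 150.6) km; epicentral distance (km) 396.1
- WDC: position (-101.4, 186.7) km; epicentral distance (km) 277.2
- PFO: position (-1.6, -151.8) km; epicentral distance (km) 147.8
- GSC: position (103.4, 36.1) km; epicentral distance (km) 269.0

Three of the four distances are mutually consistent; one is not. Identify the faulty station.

Solve using three stations at a time. Using WDC, PFO, GSC (subtract circle equations pairwise → linear system) gives (x, y) ≈ (-135.0, -88.4).
Distances from that point to each station vs reported:
  JRSC: calculated 368.5 vs reported 396.1 → residual 27.6 km
  WDC: calculated 277.1 vs reported 277.2 → residual 0.1 km
  PFO: calculated 147.7 vs reported 147.8 → residual 0.1 km
  GSC: calculated 268.9 vs reported 269.0 → residual 0.1 km
WDC, PFO, GSC are mutually consistent (residuals ≈ 0); JRSC is off by 27.6 km.

JRSC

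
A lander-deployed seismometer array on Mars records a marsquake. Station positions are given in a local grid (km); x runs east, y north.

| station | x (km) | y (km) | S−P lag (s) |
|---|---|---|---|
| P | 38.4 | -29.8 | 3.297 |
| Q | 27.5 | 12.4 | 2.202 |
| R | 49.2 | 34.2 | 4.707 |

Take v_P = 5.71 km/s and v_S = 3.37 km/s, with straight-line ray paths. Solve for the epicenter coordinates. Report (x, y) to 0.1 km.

37.5 km east, -2.7 km north

Distance from S−P lag: d = Δt · v_P v_S / (v_P − v_S) = Δt · (5.71·3.37)/(5.71−3.37) ≈ 8.2234·Δt.
So d_P = 27.11, d_Q = 18.11, d_R = 38.71 km.
Circle about each station: (x − 38.4)² + (y + 29.8)² = 27.11²; (x − 27.5)² + (y − 12.4)² = 18.11²; (x − 49.2)² + (y − 34.2)² = 38.71².
Subtracting the P equation from the Q and R equations removes the quadratic terms:
-21.8 x + 84.4 y = -1045.61
21.6 x + 128.0 y = 464.17
Solving the 2×2 system: x ≈ 37.5, y ≈ -2.7 km.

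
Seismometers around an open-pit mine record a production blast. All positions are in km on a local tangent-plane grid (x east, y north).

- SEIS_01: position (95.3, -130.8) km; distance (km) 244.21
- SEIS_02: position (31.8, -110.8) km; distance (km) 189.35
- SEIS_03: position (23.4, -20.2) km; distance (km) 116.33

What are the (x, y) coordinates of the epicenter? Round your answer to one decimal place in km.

-70.4 km east, 48.6 km north

Circle about each station: (x − 95.3)² + (y + 130.8)² = 244.21²; (x − 31.8)² + (y + 110.8)² = 189.35²; (x − 23.4)² + (y + 20.2)² = 116.33².
Subtracting pairs of circle equations eliminates x²+y² and gives linear equations (the radical axes):
-127.0 x + 40.0 y = 10882.25
-143.8 x + 221.2 y = 20870.73
Solving the 2×2 system: x ≈ -70.4, y ≈ 48.6 km.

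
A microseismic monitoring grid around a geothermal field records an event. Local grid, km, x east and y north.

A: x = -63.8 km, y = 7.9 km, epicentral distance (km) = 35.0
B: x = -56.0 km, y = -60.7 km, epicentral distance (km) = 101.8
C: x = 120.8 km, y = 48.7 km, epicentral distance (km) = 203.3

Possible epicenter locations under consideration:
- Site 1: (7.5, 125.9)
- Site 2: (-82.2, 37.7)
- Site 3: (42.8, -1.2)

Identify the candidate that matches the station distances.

Site 2

For each candidate, compare |candidate − station| to the reported distance:
Site 1: residuals A 102.9, B 95.3, C 66.2 → max 102.9 km
Site 2: residuals A 0.0, B 0.0, C 0.0 → max 0.0 km
Site 3: residuals A 72.0, B 13.5, C 110.7 → max 110.7 km
Only Site 2 has all residuals ≈ 0.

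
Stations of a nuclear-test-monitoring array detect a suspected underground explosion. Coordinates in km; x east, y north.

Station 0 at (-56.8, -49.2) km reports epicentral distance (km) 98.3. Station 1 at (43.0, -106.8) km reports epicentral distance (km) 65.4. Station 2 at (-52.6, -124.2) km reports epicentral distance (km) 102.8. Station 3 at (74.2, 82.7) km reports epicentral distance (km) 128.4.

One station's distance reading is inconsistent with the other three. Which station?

Solve using three stations at a time. Using Station 0, Station 1, Station 3 (subtract circle equations pairwise → linear system) gives (x, y) ≈ (41.2, -41.4).
Distances from that point to each station vs reported:
  Station 0: calculated 98.3 vs reported 98.3 → residual 0.0 km
  Station 1: calculated 65.4 vs reported 65.4 → residual 0.0 km
  Station 2: calculated 125.1 vs reported 102.8 → residual 22.3 km
  Station 3: calculated 128.4 vs reported 128.4 → residual 0.0 km
Station 0, Station 1, Station 3 are mutually consistent (residuals ≈ 0); Station 2 is off by 22.3 km.

Station 2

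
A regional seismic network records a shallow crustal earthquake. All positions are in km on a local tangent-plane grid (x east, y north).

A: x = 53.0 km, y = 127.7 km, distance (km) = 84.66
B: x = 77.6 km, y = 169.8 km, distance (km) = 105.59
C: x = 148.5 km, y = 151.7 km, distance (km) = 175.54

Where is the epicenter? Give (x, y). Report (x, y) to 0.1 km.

Circle about each station: (x − 53.0)² + (y − 127.7)² = 84.66²; (x − 77.6)² + (y − 169.8)² = 105.59²; (x − 148.5)² + (y − 151.7)² = 175.54².
Subtracting the A equation from the B and C equations removes the quadratic terms:
49.2 x + 84.2 y = 11755.58
191.0 x + 48.0 y = 2301.87
Solving the 2×2 system: x ≈ -27.0, y ≈ 155.4 km.
Check against A (with the unrounded x, y): √((x − 53.0)²+(y − 127.7)²) = 84.66 ≈ 84.66 km. ✓

-27.0 km east, 155.4 km north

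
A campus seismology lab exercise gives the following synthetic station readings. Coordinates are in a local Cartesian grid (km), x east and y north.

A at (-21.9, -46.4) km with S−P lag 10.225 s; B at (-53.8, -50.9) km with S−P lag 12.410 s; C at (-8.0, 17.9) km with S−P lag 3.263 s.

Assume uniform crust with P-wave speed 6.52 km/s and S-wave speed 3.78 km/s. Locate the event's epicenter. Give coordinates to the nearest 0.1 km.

(12.5, 38.9)

Distance from S−P lag: d = Δt · v_P v_S / (v_P − v_S) = Δt · (6.52·3.78)/(6.52−3.78) ≈ 8.9947·Δt.
So d_A = 91.97, d_B = 111.62, d_C = 29.35 km.
Circle about each station: (x + 21.9)² + (y + 46.4)² = 91.97²; (x + 53.8)² + (y + 50.9)² = 111.62²; (x + 8.0)² + (y − 17.9)² = 29.35².
Subtracting pairs of circle equations eliminates x²+y² and gives linear equations (the radical axes):
-63.8 x − 9.0 y = -1147.86
27.8 x + 128.6 y = 5348.90
Solving the 2×2 system: x ≈ 12.5, y ≈ 38.9 km.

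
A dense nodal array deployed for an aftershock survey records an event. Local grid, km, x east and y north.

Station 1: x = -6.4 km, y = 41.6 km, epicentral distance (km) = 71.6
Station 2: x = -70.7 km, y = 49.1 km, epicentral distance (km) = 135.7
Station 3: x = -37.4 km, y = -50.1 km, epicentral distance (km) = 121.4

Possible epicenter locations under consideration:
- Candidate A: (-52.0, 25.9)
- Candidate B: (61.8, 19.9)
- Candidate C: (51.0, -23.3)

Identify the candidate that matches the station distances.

For each candidate, compare |candidate − station| to the reported distance:
Candidate A: residuals Station 1 23.4, Station 2 105.9, Station 3 44.0 → max 105.9 km
Candidate B: residuals Station 1 0.0, Station 2 0.0, Station 3 0.0 → max 0.0 km
Candidate C: residuals Station 1 15.0, Station 2 5.9, Station 3 29.0 → max 29.0 km
Only Candidate B has all residuals ≈ 0.

Candidate B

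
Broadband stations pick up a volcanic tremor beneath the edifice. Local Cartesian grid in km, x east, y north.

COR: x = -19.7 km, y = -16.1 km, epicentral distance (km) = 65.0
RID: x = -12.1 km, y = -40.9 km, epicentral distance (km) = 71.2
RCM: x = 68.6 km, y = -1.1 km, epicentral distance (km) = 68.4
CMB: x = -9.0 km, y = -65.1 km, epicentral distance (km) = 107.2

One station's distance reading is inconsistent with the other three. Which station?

Solve using three stations at a time. Using COR, RCM, CMB (subtract circle equations pairwise → linear system) gives (x, y) ≈ (13.7, 39.7).
Distances from that point to each station vs reported:
  COR: calculated 65.0 vs reported 65.0 → residual 0.0 km
  RID: calculated 84.6 vs reported 71.2 → residual 13.4 km
  RCM: calculated 68.4 vs reported 68.4 → residual 0.0 km
  CMB: calculated 107.2 vs reported 107.2 → residual 0.0 km
COR, RCM, CMB are mutually consistent (residuals ≈ 0); RID is off by 13.4 km.

RID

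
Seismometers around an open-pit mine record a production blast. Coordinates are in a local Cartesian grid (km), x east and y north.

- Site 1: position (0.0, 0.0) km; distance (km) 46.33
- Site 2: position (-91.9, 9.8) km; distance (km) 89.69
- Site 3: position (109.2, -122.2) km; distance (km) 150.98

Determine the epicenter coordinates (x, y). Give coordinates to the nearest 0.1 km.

Circle about each station: x² + y² = 46.33²; (x + 91.9)² + (y − 9.8)² = 89.69²; (x − 109.2)² + (y + 122.2)² = 150.98².
Subtracting the Site 1 equation from the Site 2 and Site 3 equations removes the quadratic terms:
-183.8 x + 19.6 y = 2643.82
218.4 x − 244.4 y = 6208.99
Solving the 2×2 system: x ≈ -18.9, y ≈ -42.3 km.

(-18.9, -42.3)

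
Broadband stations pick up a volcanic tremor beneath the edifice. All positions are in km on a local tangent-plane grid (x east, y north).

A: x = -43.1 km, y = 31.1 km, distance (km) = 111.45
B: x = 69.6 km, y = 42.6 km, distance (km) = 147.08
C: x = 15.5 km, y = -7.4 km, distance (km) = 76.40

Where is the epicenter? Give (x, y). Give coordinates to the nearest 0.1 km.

Circle about each station: (x + 43.1)² + (y − 31.1)² = 111.45²; (x − 69.6)² + (y − 42.6)² = 147.08²; (x − 15.5)² + (y + 7.4)² = 76.40².
Subtracting the A equation from the B and C equations removes the quadratic terms:
225.4 x + 23.0 y = -5377.32
117.2 x − 77.0 y = 4054.33
Solving the 2×2 system: x ≈ -16.0, y ≈ -77.0 km.

-16.0 km east, -77.0 km north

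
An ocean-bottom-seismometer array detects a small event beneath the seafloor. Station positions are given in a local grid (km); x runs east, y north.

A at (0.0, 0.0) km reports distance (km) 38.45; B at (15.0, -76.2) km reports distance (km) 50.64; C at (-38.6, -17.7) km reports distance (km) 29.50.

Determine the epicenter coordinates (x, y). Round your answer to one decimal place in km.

Circle about each station: x² + y² = 38.45²; (x − 15.0)² + (y + 76.2)² = 50.64²; (x + 38.6)² + (y + 17.7)² = 29.50².
Subtracting the A equation from the B and C equations removes the quadratic terms:
30.0 x − 152.4 y = 4945.43
-77.2 x − 35.4 y = 2411.40
Solving the 2×2 system: x ≈ -15.0, y ≈ -35.4 km.

x ≈ -15.0 km, y ≈ -35.4 km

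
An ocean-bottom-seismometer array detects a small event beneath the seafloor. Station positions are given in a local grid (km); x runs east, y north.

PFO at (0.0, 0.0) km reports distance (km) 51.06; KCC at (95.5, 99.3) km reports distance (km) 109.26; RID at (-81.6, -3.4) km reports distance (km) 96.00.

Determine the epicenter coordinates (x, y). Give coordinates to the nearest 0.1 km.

Circle about each station: x² + y² = 51.06²; (x − 95.5)² + (y − 99.3)² = 109.26²; (x + 81.6)² + (y + 3.4)² = 96.00².
Subtracting pairs of circle equations eliminates x²+y² and gives linear equations (the radical axes):
191.0 x + 198.6 y = 9650.12
-163.2 x − 6.8 y = 61.24
Solving the 2×2 system: x ≈ -2.5, y ≈ 51.0 km.

x ≈ -2.5 km, y ≈ 51.0 km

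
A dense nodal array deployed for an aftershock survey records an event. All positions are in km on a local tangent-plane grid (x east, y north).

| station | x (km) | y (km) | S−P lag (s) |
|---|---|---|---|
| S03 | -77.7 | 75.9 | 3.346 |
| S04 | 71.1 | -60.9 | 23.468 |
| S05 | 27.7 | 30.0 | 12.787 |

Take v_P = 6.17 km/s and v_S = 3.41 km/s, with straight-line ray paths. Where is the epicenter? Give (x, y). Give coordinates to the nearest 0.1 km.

Distance from S−P lag: d = Δt · v_P v_S / (v_P − v_S) = Δt · (6.17·3.41)/(6.17−3.41) ≈ 7.6231·Δt.
So d_S03 = 25.51, d_S04 = 178.90, d_S05 = 97.48 km.
Circle about each station: (x + 77.7)² + (y − 75.9)² = 25.51²; (x − 71.1)² + (y + 60.9)² = 178.90²; (x − 27.7)² + (y − 30.0)² = 97.48².
Subtracting pairs of circle equations eliminates x²+y² and gives linear equations (the radical axes):
297.6 x − 273.6 y = -34388.53
210.8 x − 91.8 y = -18982.40
Solving the 2×2 system: x ≈ -67.1, y ≈ 52.7 km.

x ≈ -67.1 km, y ≈ 52.7 km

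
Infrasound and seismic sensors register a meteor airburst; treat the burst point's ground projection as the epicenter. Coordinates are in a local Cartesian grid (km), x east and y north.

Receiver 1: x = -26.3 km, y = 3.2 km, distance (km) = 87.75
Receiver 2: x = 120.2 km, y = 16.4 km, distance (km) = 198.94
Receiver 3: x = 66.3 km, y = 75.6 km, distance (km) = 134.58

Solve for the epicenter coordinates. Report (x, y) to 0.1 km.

Circle about each station: (x + 26.3)² + (y − 3.2)² = 87.75²; (x − 120.2)² + (y − 16.4)² = 198.94²; (x − 66.3)² + (y − 75.6)² = 134.58².
Subtracting pairs of circle equations eliminates x²+y² and gives linear equations (the radical axes):
293.0 x + 26.4 y = -17861.99
185.2 x + 144.8 y = -1002.59
Solving the 2×2 system: x ≈ -68.2, y ≈ 80.3 km.

-68.2 km east, 80.3 km north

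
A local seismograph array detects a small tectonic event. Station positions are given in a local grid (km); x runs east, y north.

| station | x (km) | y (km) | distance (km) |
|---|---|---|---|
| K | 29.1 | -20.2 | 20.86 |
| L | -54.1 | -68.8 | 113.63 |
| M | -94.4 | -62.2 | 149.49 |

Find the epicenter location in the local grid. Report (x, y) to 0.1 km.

Circle about each station: (x − 29.1)² + (y + 20.2)² = 20.86²; (x + 54.1)² + (y + 68.8)² = 113.63²; (x + 94.4)² + (y + 62.2)² = 149.49².
Subtracting the K equation from the L and M equations removes the quadratic terms:
-166.4 x − 97.2 y = -6071.24
-247.0 x − 84.0 y = -10386.77
Solving the 2×2 system: x ≈ 49.8, y ≈ -22.8 km.

49.8 km east, -22.8 km north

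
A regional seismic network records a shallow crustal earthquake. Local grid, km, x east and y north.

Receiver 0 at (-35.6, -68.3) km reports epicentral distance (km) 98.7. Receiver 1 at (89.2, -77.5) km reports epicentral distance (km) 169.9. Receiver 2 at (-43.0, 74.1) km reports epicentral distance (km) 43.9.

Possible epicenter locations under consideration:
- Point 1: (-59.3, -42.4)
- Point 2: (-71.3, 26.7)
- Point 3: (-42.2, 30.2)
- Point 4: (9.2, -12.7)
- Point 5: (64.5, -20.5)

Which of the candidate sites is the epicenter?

For each candidate, compare |candidate − station| to the reported distance:
Point 1: residuals Receiver 0 63.6, Receiver 1 17.3, Receiver 2 73.7 → max 73.7 km
Point 2: residuals Receiver 0 2.8, Receiver 1 21.5, Receiver 2 11.3 → max 21.5 km
Point 3: residuals Receiver 0 0.0, Receiver 1 0.0, Receiver 2 0.0 → max 0.0 km
Point 4: residuals Receiver 0 27.3, Receiver 1 66.9, Receiver 2 57.4 → max 66.9 km
Point 5: residuals Receiver 0 12.2, Receiver 1 107.8, Receiver 2 99.3 → max 107.8 km
Only Point 3 has all residuals ≈ 0.

Point 3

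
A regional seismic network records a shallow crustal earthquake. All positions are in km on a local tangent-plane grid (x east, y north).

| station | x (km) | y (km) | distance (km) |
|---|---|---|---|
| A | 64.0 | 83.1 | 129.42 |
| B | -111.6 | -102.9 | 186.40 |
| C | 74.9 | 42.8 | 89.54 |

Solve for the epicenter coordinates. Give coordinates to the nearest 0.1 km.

66.0 km east, -46.3 km north

Circle about each station: (x − 64.0)² + (y − 83.1)² = 129.42²; (x + 111.6)² + (y + 102.9)² = 186.40²; (x − 74.9)² + (y − 42.8)² = 89.54².
Subtracting the A equation from the B and C equations removes the quadratic terms:
-351.2 x − 372.0 y = -5954.06
21.8 x − 80.6 y = 5172.36
Solving the 2×2 system: x ≈ 66.0, y ≈ -46.3 km.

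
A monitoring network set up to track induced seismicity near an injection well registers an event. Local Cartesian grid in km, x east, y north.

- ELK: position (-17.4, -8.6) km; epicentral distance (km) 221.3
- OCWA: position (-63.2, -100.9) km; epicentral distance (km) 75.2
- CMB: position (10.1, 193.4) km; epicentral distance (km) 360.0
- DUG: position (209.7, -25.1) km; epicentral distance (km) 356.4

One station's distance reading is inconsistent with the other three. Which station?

ELK

Solve using three stations at a time. Using OCWA, CMB, DUG (subtract circle equations pairwise → linear system) gives (x, y) ≈ (-128.0, -139.1).
Distances from that point to each station vs reported:
  ELK: calculated 171.0 vs reported 221.3 → residual 50.3 km
  OCWA: calculated 75.2 vs reported 75.2 → residual 0.0 km
  CMB: calculated 360.0 vs reported 360.0 → residual 0.0 km
  DUG: calculated 356.4 vs reported 356.4 → residual 0.0 km
OCWA, CMB, DUG are mutually consistent (residuals ≈ 0); ELK is off by 50.3 km.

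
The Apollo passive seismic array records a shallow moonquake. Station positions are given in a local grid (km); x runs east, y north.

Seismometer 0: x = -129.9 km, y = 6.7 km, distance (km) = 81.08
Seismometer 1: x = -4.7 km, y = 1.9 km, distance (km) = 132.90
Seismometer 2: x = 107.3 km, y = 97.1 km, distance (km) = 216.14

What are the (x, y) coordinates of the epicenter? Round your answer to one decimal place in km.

x ≈ -108.5 km, y ≈ 84.9 km

Circle about each station: (x + 129.9)² + (y − 6.7)² = 81.08²; (x + 4.7)² + (y − 1.9)² = 132.90²; (x − 107.3)² + (y − 97.1)² = 216.14².
Subtracting pairs of circle equations eliminates x²+y² and gives linear equations (the radical axes):
250.4 x − 9.6 y = -27981.64
474.4 x + 180.8 y = -36119.73
Solving the 2×2 system: x ≈ -108.5, y ≈ 84.9 km.
Check against Seismometer 0 (with the unrounded x, y): √((x + 129.9)²+(y − 6.7)²) = 81.07 ≈ 81.08 km. ✓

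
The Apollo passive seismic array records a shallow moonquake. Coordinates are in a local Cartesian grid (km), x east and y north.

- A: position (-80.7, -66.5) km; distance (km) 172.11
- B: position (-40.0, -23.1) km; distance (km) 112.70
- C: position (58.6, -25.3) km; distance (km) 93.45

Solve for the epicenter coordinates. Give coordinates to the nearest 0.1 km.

31.4 km east, 64.1 km north

Circle about each station: (x + 80.7)² + (y + 66.5)² = 172.11²; (x + 40.0)² + (y + 23.1)² = 112.70²; (x − 58.6)² + (y + 25.3)² = 93.45².
Subtracting the A equation from the B and C equations removes the quadratic terms:
81.4 x + 86.8 y = 8119.43
278.6 x + 82.4 y = 14028.26
Solving the 2×2 system: x ≈ 31.4, y ≈ 64.1 km.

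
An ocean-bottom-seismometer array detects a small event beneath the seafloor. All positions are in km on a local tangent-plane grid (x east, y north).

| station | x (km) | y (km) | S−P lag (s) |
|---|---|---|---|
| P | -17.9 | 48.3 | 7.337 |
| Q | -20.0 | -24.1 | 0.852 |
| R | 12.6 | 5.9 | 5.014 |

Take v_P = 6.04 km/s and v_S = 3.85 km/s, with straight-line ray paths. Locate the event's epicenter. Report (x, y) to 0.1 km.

Distance from S−P lag: d = Δt · v_P v_S / (v_P − v_S) = Δt · (6.04·3.85)/(6.04−3.85) ≈ 10.6183·Δt.
So d_P = 77.91, d_Q = 9.05, d_R = 53.24 km.
Circle about each station: (x + 17.9)² + (y − 48.3)² = 77.91²; (x + 20.0)² + (y + 24.1)² = 9.05²; (x − 12.6)² + (y − 5.9)² = 53.24².
Subtracting the P equation from the Q and R equations removes the quadratic terms:
-4.2 x − 144.8 y = 4315.58
61.0 x − 84.8 y = 775.74
Solving the 2×2 system: x ≈ -27.6, y ≈ -29.0 km.

-27.6 km east, -29.0 km north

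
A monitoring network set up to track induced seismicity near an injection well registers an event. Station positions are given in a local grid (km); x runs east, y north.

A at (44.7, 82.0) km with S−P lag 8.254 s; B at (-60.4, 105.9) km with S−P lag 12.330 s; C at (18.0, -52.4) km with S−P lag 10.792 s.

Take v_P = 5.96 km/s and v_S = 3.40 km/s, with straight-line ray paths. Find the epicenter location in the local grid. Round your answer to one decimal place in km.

(3.0, 31.7)

Distance from S−P lag: d = Δt · v_P v_S / (v_P − v_S) = Δt · (5.96·3.40)/(5.96−3.40) ≈ 7.9156·Δt.
So d_A = 65.34, d_B = 97.60, d_C = 85.43 km.
Circle about each station: (x − 44.7)² + (y − 82.0)² = 65.34²; (x + 60.4)² + (y − 105.9)² = 97.60²; (x − 18.0)² + (y + 52.4)² = 85.43².
Subtracting the A equation from the B and C equations removes the quadratic terms:
-210.2 x + 47.8 y = 884.44
-53.4 x − 268.8 y = -8681.30
Solving the 2×2 system: x ≈ 3.0, y ≈ 31.7 km.
Check against A (with the unrounded x, y): √((x − 44.7)²+(y − 82.0)²) = 65.34 ≈ 65.34 km. ✓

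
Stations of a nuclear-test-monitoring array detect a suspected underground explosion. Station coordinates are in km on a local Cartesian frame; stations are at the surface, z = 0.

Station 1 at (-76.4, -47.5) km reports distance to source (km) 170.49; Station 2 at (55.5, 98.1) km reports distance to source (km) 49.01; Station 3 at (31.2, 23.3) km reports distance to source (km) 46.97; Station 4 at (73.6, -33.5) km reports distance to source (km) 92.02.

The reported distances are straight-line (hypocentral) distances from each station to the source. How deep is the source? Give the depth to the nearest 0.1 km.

depth ≈ 22.2 km

Each station gives a sphere (x−x_i)² + (y−y_i)² + z² = d_i² (stations at z=0).
Subtracting the Station 1 sphere from Station 2 and Station 3: z² cancels, leaving linear equations in x and y:
263.8 x + 291.2 y = 31275.51
215.2 x + 141.6 y = 20283.78
Solving: x ≈ 58.392, y ≈ 54.505 km (keep extra digits for the depth step; rounded: 58.4, 54.5).
Then from the Station 1 sphere: z² = 170.49² − (x + 76.4)² − (y + 47.5)² with x = 58.392, y = 54.505, so z ≈ 22.202 ≈ 22.2 km.
Check against Station 4 (with the unrounded solution): distance 92.03 ≈ 92.02 km. ✓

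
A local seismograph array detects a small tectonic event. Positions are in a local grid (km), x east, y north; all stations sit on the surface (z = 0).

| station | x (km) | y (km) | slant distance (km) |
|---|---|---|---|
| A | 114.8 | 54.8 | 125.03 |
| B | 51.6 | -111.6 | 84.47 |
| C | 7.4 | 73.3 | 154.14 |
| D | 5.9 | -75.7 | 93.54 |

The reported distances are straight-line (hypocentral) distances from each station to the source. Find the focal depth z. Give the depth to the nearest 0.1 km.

Each station gives a sphere (x−x_i)² + (y−y_i)² + z² = d_i² (stations at z=0).
Subtracting the A sphere from B and C: z² cancels, leaving linear equations in x and y:
-126.4 x − 332.8 y = 7432.36
-214.8 x + 37.0 y = -18881.07
Solving: x ≈ 78.892, y ≈ -52.297 km (keep extra digits for the depth step; rounded: 78.9, -52.3).
Then from the A sphere: z² = 125.03² − (x − 114.8)² − (y − 54.8)² with x = 78.892, y = -52.297, so z ≈ 53.604 ≈ 53.6 km.

depth ≈ 53.6 km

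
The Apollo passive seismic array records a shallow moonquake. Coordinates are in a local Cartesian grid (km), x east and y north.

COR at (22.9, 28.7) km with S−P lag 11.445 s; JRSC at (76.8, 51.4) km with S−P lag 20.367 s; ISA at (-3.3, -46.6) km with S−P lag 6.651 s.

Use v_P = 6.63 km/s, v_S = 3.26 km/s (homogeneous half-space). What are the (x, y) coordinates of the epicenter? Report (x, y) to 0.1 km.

Distance from S−P lag: d = Δt · v_P v_S / (v_P − v_S) = Δt · (6.63·3.26)/(6.63−3.26) ≈ 6.4136·Δt.
So d_COR = 73.40, d_JRSC = 130.63, d_ISA = 42.66 km.
Circle about each station: (x − 22.9)² + (y − 28.7)² = 73.40²; (x − 76.8)² + (y − 51.4)² = 130.63²; (x + 3.3)² + (y + 46.6)² = 42.66².
Subtracting the COR equation from the JRSC and ISA equations removes the quadratic terms:
107.8 x + 45.4 y = -4484.54
-52.4 x − 150.6 y = 4402.03
Solving the 2×2 system: x ≈ -34.3, y ≈ -17.3 km.

x ≈ -34.3 km, y ≈ -17.3 km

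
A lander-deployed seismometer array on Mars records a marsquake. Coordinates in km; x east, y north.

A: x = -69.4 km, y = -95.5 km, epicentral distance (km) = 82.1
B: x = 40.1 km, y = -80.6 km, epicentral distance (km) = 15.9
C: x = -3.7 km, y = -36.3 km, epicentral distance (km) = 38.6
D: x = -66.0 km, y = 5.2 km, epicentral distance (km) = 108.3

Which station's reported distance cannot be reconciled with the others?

Solve using three stations at a time. Using A, C, D (subtract circle equations pairwise → linear system) gives (x, y) ≈ (9.4, -72.5).
Distances from that point to each station vs reported:
  A: calculated 82.1 vs reported 82.1 → residual 0.0 km
  B: calculated 31.8 vs reported 15.9 → residual 15.9 km
  C: calculated 38.5 vs reported 38.6 → residual 0.1 km
  D: calculated 108.3 vs reported 108.3 → residual 0.0 km
A, C, D are mutually consistent (residuals ≈ 0); B is off by 15.9 km.

B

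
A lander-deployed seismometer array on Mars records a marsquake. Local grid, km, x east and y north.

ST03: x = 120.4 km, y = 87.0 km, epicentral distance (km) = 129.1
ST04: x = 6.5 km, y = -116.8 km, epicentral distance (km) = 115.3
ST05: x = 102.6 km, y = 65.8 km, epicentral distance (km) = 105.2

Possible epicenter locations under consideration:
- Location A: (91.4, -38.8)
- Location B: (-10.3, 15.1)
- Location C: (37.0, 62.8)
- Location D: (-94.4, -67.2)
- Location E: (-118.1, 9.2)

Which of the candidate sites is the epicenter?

Location A

For each candidate, compare |candidate − station| to the reported distance:
Location A: residuals ST03 0.0, ST04 0.0, ST05 0.0 → max 0.0 km
Location B: residuals ST03 20.1, ST04 17.7, ST05 18.6 → max 20.1 km
Location C: residuals ST03 42.3, ST04 66.9, ST05 39.5 → max 66.9 km
Location D: residuals ST03 135.3, ST04 2.9, ST05 132.5 → max 135.3 km
Location E: residuals ST03 121.8, ST04 61.9, ST05 122.6 → max 122.6 km
Only Location A has all residuals ≈ 0.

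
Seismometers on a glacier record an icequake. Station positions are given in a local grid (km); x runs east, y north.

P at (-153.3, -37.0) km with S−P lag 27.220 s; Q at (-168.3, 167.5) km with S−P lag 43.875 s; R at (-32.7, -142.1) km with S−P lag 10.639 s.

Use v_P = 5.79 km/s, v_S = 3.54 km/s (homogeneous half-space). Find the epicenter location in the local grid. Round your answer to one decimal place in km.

Distance from S−P lag: d = Δt · v_P v_S / (v_P − v_S) = Δt · (5.79·3.54)/(5.79−3.54) ≈ 9.1096·Δt.
So d_P = 247.96, d_Q = 399.68, d_R = 96.92 km.
Circle about each station: (x + 153.3)² + (y + 37.0)² = 247.96²; (x + 168.3)² + (y − 167.5)² = 399.68²; (x + 32.7)² + (y + 142.1)² = 96.92².
Subtracting the P equation from the Q and R equations removes the quadratic terms:
-30.0 x + 409.0 y = -66748.69
241.2 x − 210.2 y = 48482.49
Solving the 2×2 system: x ≈ 62.8, y ≈ -158.6 km.
Check against P (with the unrounded x, y): √((x + 153.3)²+(y + 37.0)²) = 247.96 ≈ 247.96 km. ✓

(62.8, -158.6)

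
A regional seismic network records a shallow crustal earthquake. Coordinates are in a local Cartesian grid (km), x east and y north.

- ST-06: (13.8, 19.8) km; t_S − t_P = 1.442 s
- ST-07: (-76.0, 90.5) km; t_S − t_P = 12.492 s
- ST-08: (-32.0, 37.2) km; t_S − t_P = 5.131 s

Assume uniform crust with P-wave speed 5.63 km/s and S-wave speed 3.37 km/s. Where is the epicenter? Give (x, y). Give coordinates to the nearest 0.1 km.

x ≈ 10.7 km, y ≈ 31.5 km

Distance from S−P lag: d = Δt · v_P v_S / (v_P − v_S) = Δt · (5.63·3.37)/(5.63−3.37) ≈ 8.3952·Δt.
So d_ST-06 = 12.11, d_ST-07 = 104.87, d_ST-08 = 43.08 km.
Circle about each station: (x − 13.8)² + (y − 19.8)² = 12.11²; (x + 76.0)² + (y − 90.5)² = 104.87²; (x + 32.0)² + (y − 37.2)² = 43.08².
Subtracting the ST-06 equation from the ST-07 and ST-08 equations removes the quadratic terms:
-179.6 x + 141.4 y = 2532.71
-91.6 x + 34.8 y = 116.13
Solving the 2×2 system: x ≈ 10.7, y ≈ 31.5 km.
Check against ST-06 (with the unrounded x, y): √((x − 13.8)²+(y − 19.8)²) = 12.11 ≈ 12.11 km. ✓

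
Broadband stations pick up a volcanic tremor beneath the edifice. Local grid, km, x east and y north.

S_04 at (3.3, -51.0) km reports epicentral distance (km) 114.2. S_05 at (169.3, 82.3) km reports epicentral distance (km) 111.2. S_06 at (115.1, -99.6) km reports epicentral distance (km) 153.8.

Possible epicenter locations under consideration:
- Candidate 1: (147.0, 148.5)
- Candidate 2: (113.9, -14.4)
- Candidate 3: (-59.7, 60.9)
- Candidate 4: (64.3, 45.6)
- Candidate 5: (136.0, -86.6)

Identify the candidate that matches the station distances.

For each candidate, compare |candidate − station| to the reported distance:
Candidate 1: residuals S_04 131.7, S_05 41.3, S_06 96.3 → max 131.7 km
Candidate 2: residuals S_04 2.3, S_05 0.2, S_06 68.6 → max 68.6 km
Candidate 3: residuals S_04 14.2, S_05 118.8, S_06 83.5 → max 118.8 km
Candidate 4: residuals S_04 0.0, S_05 0.0, S_06 0.0 → max 0.0 km
Candidate 5: residuals S_04 23.2, S_05 61.0, S_06 129.2 → max 129.2 km
Only Candidate 4 has all residuals ≈ 0.

Candidate 4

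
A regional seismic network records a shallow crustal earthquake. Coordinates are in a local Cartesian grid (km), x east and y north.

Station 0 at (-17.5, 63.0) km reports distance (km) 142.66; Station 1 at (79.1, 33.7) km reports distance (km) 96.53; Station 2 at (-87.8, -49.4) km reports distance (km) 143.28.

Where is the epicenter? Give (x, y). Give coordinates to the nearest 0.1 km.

Circle about each station: (x + 17.5)² + (y − 63.0)² = 142.66²; (x − 79.1)² + (y − 33.7)² = 96.53²; (x + 87.8)² + (y + 49.4)² = 143.28².
Subtracting pairs of circle equations eliminates x²+y² and gives linear equations (the radical axes):
193.2 x − 58.6 y = 14151.08
-140.6 x − 224.8 y = 5696.67
Solving the 2×2 system: x ≈ 55.1, y ≈ -59.8 km.

(55.1, -59.8)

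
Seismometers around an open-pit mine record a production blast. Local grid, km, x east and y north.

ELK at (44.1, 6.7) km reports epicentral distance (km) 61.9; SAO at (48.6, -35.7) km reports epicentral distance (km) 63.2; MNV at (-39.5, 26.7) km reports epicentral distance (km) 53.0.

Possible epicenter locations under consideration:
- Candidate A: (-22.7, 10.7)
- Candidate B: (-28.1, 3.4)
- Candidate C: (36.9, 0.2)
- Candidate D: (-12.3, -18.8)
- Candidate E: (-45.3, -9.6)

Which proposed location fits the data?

For each candidate, compare |candidate − station| to the reported distance:
Candidate A: residuals ELK 5.0, SAO 21.9, MNV 29.8 → max 29.8 km
Candidate B: residuals ELK 10.4, SAO 22.9, MNV 27.1 → max 27.1 km
Candidate C: residuals ELK 52.2, SAO 25.4, MNV 27.9 → max 52.2 km
Candidate D: residuals ELK 0.0, SAO 0.0, MNV 0.0 → max 0.0 km
Candidate E: residuals ELK 29.0, SAO 34.3, MNV 16.2 → max 34.3 km
Only Candidate D has all residuals ≈ 0.

Candidate D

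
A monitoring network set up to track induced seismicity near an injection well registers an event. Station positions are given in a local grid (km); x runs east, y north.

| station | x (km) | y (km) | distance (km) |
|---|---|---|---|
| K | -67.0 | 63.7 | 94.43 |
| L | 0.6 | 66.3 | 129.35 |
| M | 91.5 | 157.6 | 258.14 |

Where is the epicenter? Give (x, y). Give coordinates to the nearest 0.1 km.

Circle about each station: (x + 67.0)² + (y − 63.7)² = 94.43²; (x − 0.6)² + (y − 66.3)² = 129.35²; (x − 91.5)² + (y − 157.6)² = 258.14².
Subtracting the K equation from the L and M equations removes the quadratic terms:
135.2 x + 5.2 y = -11965.04
317.0 x + 187.8 y = -33055.91
Solving the 2×2 system: x ≈ -87.4, y ≈ -28.5 km.
Check against K (with the unrounded x, y): √((x + 67.0)²+(y − 63.7)²) = 94.41 ≈ 94.43 km. ✓

-87.4 km east, -28.5 km north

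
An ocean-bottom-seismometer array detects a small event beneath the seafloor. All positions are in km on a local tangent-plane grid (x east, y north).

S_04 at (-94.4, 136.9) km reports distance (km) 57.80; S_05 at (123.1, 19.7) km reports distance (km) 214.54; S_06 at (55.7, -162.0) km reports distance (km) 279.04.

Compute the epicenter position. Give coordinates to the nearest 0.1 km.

Circle about each station: (x + 94.4)² + (y − 136.9)² = 57.80²; (x − 123.1)² + (y − 19.7)² = 214.54²; (x − 55.7)² + (y + 162.0)² = 279.04².
Subtracting the S_04 equation from the S_05 and S_06 equations removes the quadratic terms:
435.0 x − 234.4 y = -54797.84
300.2 x − 597.8 y = -72828.96
Solving the 2×2 system: x ≈ -82.7, y ≈ 80.3 km.
Check against S_04 (with the unrounded x, y): √((x + 94.4)²+(y − 136.9)²) = 57.80 ≈ 57.80 km. ✓

-82.7 km east, 80.3 km north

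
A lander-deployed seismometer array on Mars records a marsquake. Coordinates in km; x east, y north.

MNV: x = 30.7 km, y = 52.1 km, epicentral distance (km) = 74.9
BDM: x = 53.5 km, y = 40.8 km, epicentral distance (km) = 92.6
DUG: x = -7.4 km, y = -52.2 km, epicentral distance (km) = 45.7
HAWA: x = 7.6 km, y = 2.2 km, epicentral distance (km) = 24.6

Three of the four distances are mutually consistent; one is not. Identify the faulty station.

BDM

Solve using three stations at a time. Using MNV, DUG, HAWA (subtract circle equations pairwise → linear system) gives (x, y) ≈ (-14.9, -7.2).
Distances from that point to each station vs reported:
  MNV: calculated 74.8 vs reported 74.9 → residual 0.1 km
  BDM: calculated 83.6 vs reported 92.6 → residual 9.0 km
  DUG: calculated 45.6 vs reported 45.7 → residual 0.1 km
  HAWA: calculated 24.4 vs reported 24.6 → residual 0.2 km
MNV, DUG, HAWA are mutually consistent (residuals ≈ 0); BDM is off by 9.0 km.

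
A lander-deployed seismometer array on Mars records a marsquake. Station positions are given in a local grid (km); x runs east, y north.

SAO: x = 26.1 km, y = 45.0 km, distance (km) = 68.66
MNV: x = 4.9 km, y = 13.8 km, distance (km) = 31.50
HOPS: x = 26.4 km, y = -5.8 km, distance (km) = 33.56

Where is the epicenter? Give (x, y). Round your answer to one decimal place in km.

Circle about each station: (x − 26.1)² + (y − 45.0)² = 68.66²; (x − 4.9)² + (y − 13.8)² = 31.50²; (x − 26.4)² + (y + 5.8)² = 33.56².
Subtracting pairs of circle equations eliminates x²+y² and gives linear equations (the radical axes):
-42.4 x − 62.4 y = 1230.19
0.6 x − 101.6 y = 1612.31
Solving the 2×2 system: x ≈ -5.6, y ≈ -15.9 km.

(-5.6, -15.9)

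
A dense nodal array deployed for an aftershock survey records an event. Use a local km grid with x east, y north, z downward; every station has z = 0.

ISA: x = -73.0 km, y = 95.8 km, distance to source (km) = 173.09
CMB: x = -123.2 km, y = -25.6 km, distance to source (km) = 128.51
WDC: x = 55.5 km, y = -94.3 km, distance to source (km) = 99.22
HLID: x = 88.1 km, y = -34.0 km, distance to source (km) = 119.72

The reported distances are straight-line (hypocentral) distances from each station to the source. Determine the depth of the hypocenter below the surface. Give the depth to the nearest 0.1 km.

depth ≈ 59.8 km

Each station gives a sphere (x−x_i)² + (y−y_i)² + z² = d_i² (stations at z=0).
Subtracting the ISA sphere from CMB and WDC: z² cancels, leaving linear equations in x and y:
-100.4 x − 242.8 y = 14772.29
257.0 x − 380.2 y = 17581.64
Solving: x ≈ -13.399, y ≈ -55.301 km (keep extra digits for the depth step; rounded: -13.4, -55.3).
Then from the ISA sphere: z² = 173.09² − (x + 73.0)² − (y − 95.8)² with x = -13.399, y = -55.301, so z ≈ 59.803 ≈ 59.8 km.
Check against HLID (with the unrounded solution): distance 119.72 ≈ 119.72 km. ✓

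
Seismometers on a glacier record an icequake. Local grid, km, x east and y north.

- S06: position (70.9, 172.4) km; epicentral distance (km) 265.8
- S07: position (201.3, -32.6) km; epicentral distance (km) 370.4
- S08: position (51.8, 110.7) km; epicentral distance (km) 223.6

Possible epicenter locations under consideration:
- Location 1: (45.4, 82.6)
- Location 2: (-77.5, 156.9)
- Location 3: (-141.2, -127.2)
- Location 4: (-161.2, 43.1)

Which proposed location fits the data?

For each candidate, compare |candidate − station| to the reported distance:
Location 1: residuals S06 172.4, S07 176.6, S08 194.8 → max 194.8 km
Location 2: residuals S06 116.6, S07 33.3, S08 86.3 → max 116.6 km
Location 3: residuals S06 101.3, S07 15.1, S08 82.7 → max 101.3 km
Location 4: residuals S06 0.1, S07 0.1, S08 0.1 → max 0.1 km
Only Location 4 has all residuals ≈ 0.

Location 4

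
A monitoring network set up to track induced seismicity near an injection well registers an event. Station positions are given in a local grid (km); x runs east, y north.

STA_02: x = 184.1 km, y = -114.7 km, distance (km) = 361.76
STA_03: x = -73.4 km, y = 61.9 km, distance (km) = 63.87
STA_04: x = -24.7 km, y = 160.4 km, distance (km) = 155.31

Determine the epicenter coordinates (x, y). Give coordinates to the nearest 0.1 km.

Circle about each station: (x − 184.1)² + (y + 114.7)² = 361.76²; (x + 73.4)² + (y − 61.9)² = 63.87²; (x + 24.7)² + (y − 160.4)² = 155.31².
Subtracting pairs of circle equations eliminates x²+y² and gives linear equations (the radical axes):
-515.0 x + 353.2 y = 88961.19
-417.6 x + 550.2 y = 86038.45
Solving the 2×2 system: x ≈ -136.6, y ≈ 52.7 km.

(-136.6, 52.7)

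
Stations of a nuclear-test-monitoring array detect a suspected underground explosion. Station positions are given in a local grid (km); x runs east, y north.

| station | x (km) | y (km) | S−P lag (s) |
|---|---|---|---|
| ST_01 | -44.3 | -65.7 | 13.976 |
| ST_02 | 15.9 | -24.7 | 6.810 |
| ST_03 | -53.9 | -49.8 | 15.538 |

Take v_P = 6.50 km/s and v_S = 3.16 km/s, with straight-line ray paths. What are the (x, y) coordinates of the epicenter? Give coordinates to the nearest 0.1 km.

41.3 km east, -58.0 km north

Distance from S−P lag: d = Δt · v_P v_S / (v_P − v_S) = Δt · (6.50·3.16)/(6.50−3.16) ≈ 6.1497·Δt.
So d_ST_01 = 85.95, d_ST_02 = 41.88, d_ST_03 = 95.55 km.
Circle about each station: (x + 44.3)² + (y + 65.7)² = 85.95²; (x − 15.9)² + (y + 24.7)² = 41.88²; (x + 53.9)² + (y + 49.8)² = 95.55².
Subtracting the ST_01 equation from the ST_02 and ST_03 equations removes the quadratic terms:
120.4 x + 82.0 y = 217.39
-19.2 x + 31.8 y = -2636.13
Solving the 2×2 system: x ≈ 41.3, y ≈ -58.0 km.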